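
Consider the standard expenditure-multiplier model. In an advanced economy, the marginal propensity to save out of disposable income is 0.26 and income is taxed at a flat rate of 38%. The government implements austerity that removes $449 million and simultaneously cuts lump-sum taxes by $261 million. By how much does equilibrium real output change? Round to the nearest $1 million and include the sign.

−$473 million

MPC = 1 − MPS = 1 − 0.26 = 0.74.
Expenditure multiplier = 1/(1 − c(1−t)) = 1/(1 − 0.74×0.62) = 1/0.5412 ≈ 1.848.
ΔG contributes k·ΔG = (−$449 million) / 0.5412 ≈ −$829.6 million.
ΔT of −$261 million changes first-round spending by −c·ΔT = +$193.14 million, contributing k·(−c·ΔT) = (+$193.14 million) / 0.5412 ≈ +$356.9 million.
Net ΔY = k(ΔG − c·ΔT) = (−$255.86 million) / 0.5412 ≈ −$473 million.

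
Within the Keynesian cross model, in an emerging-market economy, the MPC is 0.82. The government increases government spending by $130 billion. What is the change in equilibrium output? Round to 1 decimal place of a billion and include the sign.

+$722.2 billion

Expenditure multiplier = 1/(1 − MPC) = 1/(1 − 0.82) = 1/0.18 ≈ 5.556.
ΔY = k × ΔG = (+$130 billion) / 0.18 ≈ +$722.2 billion.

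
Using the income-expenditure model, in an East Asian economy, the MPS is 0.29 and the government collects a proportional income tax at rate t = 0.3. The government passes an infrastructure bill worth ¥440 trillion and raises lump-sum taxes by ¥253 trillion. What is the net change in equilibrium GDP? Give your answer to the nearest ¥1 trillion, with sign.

MPC = 1 − MPS = 1 − 0.29 = 0.71.
Expenditure multiplier = 1/(1 − c(1−t)) = 1/(1 − 0.71×0.7) = 1/0.503 ≈ 1.988.
ΔG contributes k·ΔG = (+¥440 trillion) / 0.503 ≈ +¥874.8 trillion.
ΔT of +¥253 trillion changes first-round spending by −c·ΔT = −¥179.63 trillion, contributing k·(−c·ΔT) = (−¥179.63 trillion) / 0.503 ≈ −¥357.1 trillion.
Net ΔY = k(ΔG − c·ΔT) = (+¥260.37 trillion) / 0.503 ≈ +¥518 trillion.

+¥518 trillion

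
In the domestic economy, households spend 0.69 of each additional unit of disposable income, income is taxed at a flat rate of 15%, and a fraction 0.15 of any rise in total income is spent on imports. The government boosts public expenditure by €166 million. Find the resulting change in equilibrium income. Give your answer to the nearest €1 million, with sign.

Spending multiplier = 1/(1 − c(1−t) + m) = 1/(1 − 0.69×0.85 + 0.15) = 1/0.5635 ≈ 1.775.
ΔY = k × ΔG = (+€166 million) / 0.5635 ≈ +€295 million.

+€295 million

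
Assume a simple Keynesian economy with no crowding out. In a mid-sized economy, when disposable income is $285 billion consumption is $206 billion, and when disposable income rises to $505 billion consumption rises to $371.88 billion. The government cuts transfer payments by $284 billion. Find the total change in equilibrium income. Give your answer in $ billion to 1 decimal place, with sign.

−$870.5 billion

MPC = ΔC/ΔYd = (371.88 − 206)/(505 − 285) = 165.88/220 = 0.754.
The transfer change shifts disposable income by −$284 billion, so first-round consumption changes by c·ΔTR = 0.754 × (−$284 billion) = −$214.136 billion.
Expenditure multiplier = 1/(1 − MPC) = 1/(1 − 0.754) = 1/0.246 ≈ 4.065.
The transfer multiplier is c × k ≈ 3.065, so ΔY = k × (c·ΔTR) = (−$214.136 billion) / 0.246 ≈ −$870.5 billion.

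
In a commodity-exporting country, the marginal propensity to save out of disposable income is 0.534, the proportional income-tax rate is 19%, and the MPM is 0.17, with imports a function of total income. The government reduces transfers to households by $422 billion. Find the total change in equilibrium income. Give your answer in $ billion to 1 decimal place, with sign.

MPC = 1 − MPS = 1 − 0.534 = 0.466.
The transfer change shifts disposable income by −$422 billion, so first-round consumption changes by c·ΔTR = 0.466 × (−$422 billion) = −$196.652 billion.
Expenditure multiplier = 1/(1 − c(1−t) + m) = 1/(1 − 0.466×0.81 + 0.17) = 1/0.79254 ≈ 1.262.
The transfer multiplier is c × k ≈ 0.588, so ΔY = k × (c·ΔTR) = (−$196.652 billion) / 0.79254 ≈ −$248.1 billion.

−$248.1 billion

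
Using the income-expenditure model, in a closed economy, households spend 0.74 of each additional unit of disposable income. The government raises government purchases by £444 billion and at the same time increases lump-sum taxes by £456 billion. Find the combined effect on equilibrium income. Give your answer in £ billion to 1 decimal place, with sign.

Expenditure multiplier = 1/(1 − MPC) = 1/(1 − 0.74) = 1/0.26 ≈ 3.846.
ΔG contributes k·ΔG = (+£444 billion) / 0.26 ≈ +£1,707.7 billion.
ΔT of +£456 billion changes first-round spending by −c·ΔT = −£337.44 billion, contributing k·(−c·ΔT) = (−£337.44 billion) / 0.26 ≈ −£1,297.8 billion.
Net ΔY = k(ΔG − c·ΔT) = (+£106.56 billion) / 0.26 ≈ +£409.8 billion.

+£409.8 billion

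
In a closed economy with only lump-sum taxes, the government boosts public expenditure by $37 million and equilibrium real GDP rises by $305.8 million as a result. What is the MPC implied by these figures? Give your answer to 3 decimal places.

0.879

Implied spending multiplier k = ΔY/ΔG = 305.8/37 ≈ 8.2649.
Since k = 1/(1 − MPC), MPC = 1 − 1/k = 1 − ΔG/ΔY = 1 − 37/305.8 ≈ 0.879.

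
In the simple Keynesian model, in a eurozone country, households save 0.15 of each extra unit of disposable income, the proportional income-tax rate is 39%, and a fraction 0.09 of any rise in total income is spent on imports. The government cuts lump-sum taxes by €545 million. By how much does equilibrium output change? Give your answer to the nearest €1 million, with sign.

MPC = 1 − MPS = 1 − 0.15 = 0.85.
A lump-sum tax change of −€545 million shifts disposable income by +€545 million; first-round consumption changes by −c × ΔT = −0.85 × (−€545 million) = +€463.25 million.
Expenditure multiplier = 1/(1 − c(1−t) + m) = 1/(1 − 0.85×0.61 + 0.09) = 1/0.5715 ≈ 1.75.
The tax multiplier is −c × k ≈ −1.487, so ΔY = k × (−c·ΔT) = (+€463.25 million) / 0.5715 ≈ +€811 million.

+€811 million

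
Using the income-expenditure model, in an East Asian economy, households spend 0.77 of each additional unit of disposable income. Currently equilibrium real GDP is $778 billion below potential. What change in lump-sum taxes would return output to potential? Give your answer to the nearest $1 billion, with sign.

Spending multiplier = 1/(1 − MPC) = 1/(1 − 0.77) = 1/0.23 ≈ 4.348.
Tax multiplier = −c·k = −0.77/0.23 ≈ −3.348. Need ΔY = +$778 billion, so ΔT = ΔY/(−c·k) = −(+$778 billion) × 0.23 / 0.77 ≈ −$232 billion.
The government should cut lump-sum taxes by $232 billion.

−$232 billion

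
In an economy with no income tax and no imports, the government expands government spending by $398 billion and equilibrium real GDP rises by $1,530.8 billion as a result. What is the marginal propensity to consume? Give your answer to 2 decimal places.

0.74

Implied spending multiplier k = ΔY/ΔG = 1,530.8/398 ≈ 3.8462.
Since k = 1/(1 − MPC), MPC = 1 − 1/k = 1 − ΔG/ΔY = 1 − 398/1,530.8 ≈ 0.74.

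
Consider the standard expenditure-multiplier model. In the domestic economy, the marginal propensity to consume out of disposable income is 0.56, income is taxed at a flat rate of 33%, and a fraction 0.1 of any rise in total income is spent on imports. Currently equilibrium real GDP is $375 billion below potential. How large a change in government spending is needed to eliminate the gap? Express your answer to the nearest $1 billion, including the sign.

Spending multiplier = 1/(1 − c(1−t) + m) = 1/(1 − 0.56×0.67 + 0.1) = 1/0.7248 ≈ 1.38.
Need ΔY = +$375 billion, so ΔG = ΔY/k = (+$375 billion) × 0.7248 ≈ +$272 billion.
The government should increase government spending by $272 billion.

+$272 billion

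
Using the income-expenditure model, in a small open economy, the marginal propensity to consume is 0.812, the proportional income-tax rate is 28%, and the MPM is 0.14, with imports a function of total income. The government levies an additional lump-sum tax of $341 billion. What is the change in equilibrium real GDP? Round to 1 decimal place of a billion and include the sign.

A lump-sum tax change of +$341 billion shifts disposable income by −$341 billion; first-round consumption changes by −c × ΔT = −0.812 × (+$341 billion) = −$276.892 billion.
Expenditure multiplier = 1/(1 − c(1−t) + m) = 1/(1 − 0.812×0.72 + 0.14) = 1/0.55536 ≈ 1.801.
The tax multiplier is −c × k ≈ −1.462, so ΔY = k × (−c·ΔT) = (−$276.892 billion) / 0.55536 ≈ −$498.6 billion.

−$498.6 billion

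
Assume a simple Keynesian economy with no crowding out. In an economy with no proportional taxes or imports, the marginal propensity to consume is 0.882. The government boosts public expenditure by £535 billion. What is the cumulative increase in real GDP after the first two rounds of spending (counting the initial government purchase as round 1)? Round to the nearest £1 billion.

£1,007 billion

Round 1 adds ΔG = £535 billion; each later round is MPC = 0.882 times the previous.
After 2 rounds: 535 + 471.87 = ΔG·(1 − c^2)/(1 − c) = 535 × (1 − 0.777924)/0.118 ≈ £1,007 billion.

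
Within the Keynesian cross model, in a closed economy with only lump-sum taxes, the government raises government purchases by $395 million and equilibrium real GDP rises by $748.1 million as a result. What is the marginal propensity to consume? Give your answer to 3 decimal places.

Implied spending multiplier k = ΔY/ΔG = 748.1/395 ≈ 1.8939.
Since k = 1/(1 − MPC), MPC = 1 − 1/k = 1 − ΔG/ΔY = 1 − 395/748.1 ≈ 0.472.

0.472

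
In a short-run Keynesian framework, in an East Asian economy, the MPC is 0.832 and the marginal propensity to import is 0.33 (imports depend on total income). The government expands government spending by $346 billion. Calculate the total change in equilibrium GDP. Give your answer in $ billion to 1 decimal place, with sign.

+$694.8 billion

Spending multiplier = 1/(1 − c + m) = 1/(1 − 0.832 + 0.33) = 1/0.498 ≈ 2.008.
ΔY = k × ΔG = (+$346 billion) / 0.498 ≈ +$694.8 billion.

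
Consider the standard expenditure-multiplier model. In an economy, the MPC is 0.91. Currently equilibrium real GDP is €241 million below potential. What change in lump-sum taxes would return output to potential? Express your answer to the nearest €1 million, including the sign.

−€24 million

Spending multiplier = 1/(1 − MPC) = 1/(1 − 0.91) = 1/0.09 ≈ 11.111.
Tax multiplier = −c·k = −0.91/0.09 ≈ −10.111. Need ΔY = +€241 million, so ΔT = ΔY/(−c·k) = −(+€241 million) × 0.09 / 0.91 ≈ −€24 million.
The government should cut lump-sum taxes by €24 million.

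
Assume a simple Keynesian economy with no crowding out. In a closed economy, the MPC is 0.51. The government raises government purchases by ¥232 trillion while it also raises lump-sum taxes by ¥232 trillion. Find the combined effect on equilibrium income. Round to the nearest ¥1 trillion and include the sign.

Expenditure multiplier = 1/(1 − MPC) = 1/(1 − 0.51) = 1/0.49 ≈ 2.041.
ΔG contributes k·ΔG = (+¥232 trillion) / 0.49 ≈ +¥473.5 trillion.
ΔT of +¥232 trillion changes first-round spending by −c·ΔT = −¥118.32 trillion, contributing k·(−c·ΔT) = (−¥118.32 trillion) / 0.49 ≈ −¥241.5 trillion.
With ΔG = ΔT and no other leakages, the balanced-budget multiplier is 1, so ΔY = ΔG = +¥232 trillion.

+¥232 trillion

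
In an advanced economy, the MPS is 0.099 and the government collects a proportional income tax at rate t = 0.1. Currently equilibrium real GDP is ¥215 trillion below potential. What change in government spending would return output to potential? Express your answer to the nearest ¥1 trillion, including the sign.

MPC = 1 − MPS = 1 − 0.099 = 0.901.
Spending multiplier = 1/(1 − c(1−t)) = 1/(1 − 0.901×0.9) = 1/0.1891 ≈ 5.288.
Need ΔY = +¥215 trillion, so ΔG = ΔY/k = (+¥215 trillion) × 0.1891 ≈ +¥41 trillion.
The government should increase government spending by ¥41 trillion.

+¥41 trillion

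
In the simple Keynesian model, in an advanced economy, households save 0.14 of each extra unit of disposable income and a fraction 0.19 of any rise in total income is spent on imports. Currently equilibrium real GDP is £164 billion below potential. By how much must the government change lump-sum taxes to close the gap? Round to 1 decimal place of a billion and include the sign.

−£62.9 billion

MPC = 1 − MPS = 1 − 0.14 = 0.86.
Spending multiplier = 1/(1 − c + m) = 1/(1 − 0.86 + 0.19) = 1/0.33 ≈ 3.03.
Tax multiplier = −c·k = −0.86/0.33 ≈ −2.606. Need ΔY = +£164 billion, so ΔT = ΔY/(−c·k) = −(+£164 billion) × 0.33 / 0.86 ≈ −£62.9 billion.
The government should cut lump-sum taxes by £62.9 billion.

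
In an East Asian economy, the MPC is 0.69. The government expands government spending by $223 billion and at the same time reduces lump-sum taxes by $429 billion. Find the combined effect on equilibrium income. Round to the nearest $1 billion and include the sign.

Expenditure multiplier = 1/(1 − MPC) = 1/(1 − 0.69) = 1/0.31 ≈ 3.226.
ΔG contributes k·ΔG = (+$223 billion) / 0.31 ≈ +$719.4 billion.
ΔT of −$429 billion changes first-round spending by −c·ΔT = +$296.01 billion, contributing k·(−c·ΔT) = (+$296.01 billion) / 0.31 ≈ +$954.9 billion.
Net ΔY = k(ΔG − c·ΔT) = (+$519.01 billion) / 0.31 ≈ +$1,674 billion.

+$1,674 billion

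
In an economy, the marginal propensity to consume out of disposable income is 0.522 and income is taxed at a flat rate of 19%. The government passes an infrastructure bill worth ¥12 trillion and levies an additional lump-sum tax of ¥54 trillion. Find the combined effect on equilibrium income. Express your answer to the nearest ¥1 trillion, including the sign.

−¥28 trillion

Expenditure multiplier = 1/(1 − c(1−t)) = 1/(1 − 0.522×0.81) = 1/0.57718 ≈ 1.733.
ΔG contributes k·ΔG = (+¥12 trillion) / 0.57718 ≈ +¥20.8 trillion.
ΔT of +¥54 trillion changes first-round spending by −c·ΔT = −¥28.188 trillion, contributing k·(−c·ΔT) = (−¥28.188 trillion) / 0.57718 ≈ −¥48.8 trillion.
Net ΔY = k(ΔG − c·ΔT) = (−¥16.188 trillion) / 0.57718 ≈ −¥28 trillion.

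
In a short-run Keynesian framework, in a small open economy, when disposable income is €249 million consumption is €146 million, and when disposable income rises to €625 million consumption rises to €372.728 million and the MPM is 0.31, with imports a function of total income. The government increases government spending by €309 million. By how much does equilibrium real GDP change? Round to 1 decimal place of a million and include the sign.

MPC = ΔC/ΔYd = (372.728 − 146)/(625 − 249) = 226.728/376 = 0.603.
Spending multiplier = 1/(1 − c + m) = 1/(1 − 0.603 + 0.31) = 1/0.707 ≈ 1.414.
ΔY = k × ΔG = (+€309 million) / 0.707 ≈ +€437.1 million.

+€437.1 million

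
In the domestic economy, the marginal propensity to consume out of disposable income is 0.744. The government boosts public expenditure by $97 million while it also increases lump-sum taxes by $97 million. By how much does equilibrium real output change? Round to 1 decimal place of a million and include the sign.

+$97.0 million

Expenditure multiplier = 1/(1 − MPC) = 1/(1 − 0.744) = 1/0.256 ≈ 3.906.
ΔG contributes k·ΔG = (+$97 million) / 0.256 ≈ +$378.9 million.
ΔT of +$97 million changes first-round spending by −c·ΔT = −$72.168 million, contributing k·(−c·ΔT) = (−$72.168 million) / 0.256 ≈ −$281.9 million.
With ΔG = ΔT and no other leakages, the balanced-budget multiplier is 1, so ΔY = ΔG = +$97 million.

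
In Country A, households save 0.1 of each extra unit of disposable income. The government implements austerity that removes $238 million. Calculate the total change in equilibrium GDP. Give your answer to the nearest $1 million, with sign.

−$2,380 million

MPC = 1 − MPS = 1 − 0.1 = 0.9.
Government-spending multiplier = 1/(1 − MPC) = 1/(1 − 0.9) = 1/0.1 = 10.
ΔY = k × ΔG = (−$238 million) / 0.1 = −$2,380 million.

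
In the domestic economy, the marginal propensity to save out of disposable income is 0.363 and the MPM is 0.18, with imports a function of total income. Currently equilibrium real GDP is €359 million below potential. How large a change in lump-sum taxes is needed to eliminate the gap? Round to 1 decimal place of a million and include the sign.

−€306.0 million

MPC = 1 − MPS = 1 − 0.363 = 0.637.
Spending multiplier = 1/(1 − c + m) = 1/(1 − 0.637 + 0.18) = 1/0.543 ≈ 1.842.
Tax multiplier = −c·k = −0.637/0.543 ≈ −1.173. Need ΔY = +€359 million, so ΔT = ΔY/(−c·k) = −(+€359 million) × 0.543 / 0.637 ≈ −€306 million.
The government should cut lump-sum taxes by €306 million.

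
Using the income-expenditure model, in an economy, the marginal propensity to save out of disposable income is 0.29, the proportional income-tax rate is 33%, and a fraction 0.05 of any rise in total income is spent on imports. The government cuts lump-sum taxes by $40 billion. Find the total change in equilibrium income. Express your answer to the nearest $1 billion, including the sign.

MPC = 1 − MPS = 1 − 0.29 = 0.71.
A lump-sum tax change of −$40 billion shifts disposable income by +$40 billion; first-round consumption changes by −c × ΔT = −0.71 × (−$40 billion) = +$28.4 billion.
Expenditure multiplier = 1/(1 − c(1−t) + m) = 1/(1 − 0.71×0.67 + 0.05) = 1/0.5743 ≈ 1.741.
The tax multiplier is −c × k ≈ −1.236, so ΔY = k × (−c·ΔT) = (+$28.4 billion) / 0.5743 ≈ +$49 billion.

+$49 billion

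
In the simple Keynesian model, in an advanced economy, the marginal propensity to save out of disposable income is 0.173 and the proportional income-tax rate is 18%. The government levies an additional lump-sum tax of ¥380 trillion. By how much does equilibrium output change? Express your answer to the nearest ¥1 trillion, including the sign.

−¥976 trillion

MPC = 1 − MPS = 1 − 0.173 = 0.827.
A lump-sum tax change of +¥380 trillion shifts disposable income by −¥380 trillion; first-round consumption changes by −c × ΔT = −0.827 × (+¥380 trillion) = −¥314.26 trillion.
Expenditure multiplier = 1/(1 − c(1−t)) = 1/(1 − 0.827×0.82) = 1/0.32186 ≈ 3.107.
The tax multiplier is −c × k ≈ −2.569, so ΔY = k × (−c·ΔT) = (−¥314.26 trillion) / 0.32186 ≈ −¥976 trillion.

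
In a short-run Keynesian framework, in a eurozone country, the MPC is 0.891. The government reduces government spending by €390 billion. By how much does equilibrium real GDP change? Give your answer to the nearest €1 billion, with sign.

Spending multiplier = 1/(1 − MPC) = 1/(1 − 0.891) = 1/0.109 ≈ 9.174.
ΔY = k × ΔG = (−€390 billion) / 0.109 ≈ −€3,578 billion.

−€3,578 billion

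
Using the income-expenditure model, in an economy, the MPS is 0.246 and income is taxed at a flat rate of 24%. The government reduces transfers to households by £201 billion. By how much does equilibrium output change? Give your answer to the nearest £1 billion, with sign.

−£355 billion

MPC = 1 − MPS = 1 − 0.246 = 0.754.
The transfer change shifts disposable income by −£201 billion, so first-round consumption changes by c·ΔTR = 0.754 × (−£201 billion) = −£151.554 billion.
Expenditure multiplier = 1/(1 − c(1−t)) = 1/(1 − 0.754×0.76) = 1/0.42696 ≈ 2.342.
The transfer multiplier is c × k ≈ 1.766, so ΔY = k × (c·ΔTR) = (−£151.554 billion) / 0.42696 ≈ −£355 billion.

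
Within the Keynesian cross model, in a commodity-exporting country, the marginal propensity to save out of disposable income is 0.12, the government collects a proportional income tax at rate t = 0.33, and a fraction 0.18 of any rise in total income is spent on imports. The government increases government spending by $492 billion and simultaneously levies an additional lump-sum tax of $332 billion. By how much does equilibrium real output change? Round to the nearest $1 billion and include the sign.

MPC = 1 − MPS = 1 − 0.12 = 0.88.
Expenditure multiplier = 1/(1 − c(1−t) + m) = 1/(1 − 0.88×0.67 + 0.18) = 1/0.5904 ≈ 1.694.
ΔG contributes k·ΔG = (+$492 billion) / 0.5904 ≈ +$833.3 billion.
ΔT of +$332 billion changes first-round spending by −c·ΔT = −$292.16 billion, contributing k·(−c·ΔT) = (−$292.16 billion) / 0.5904 ≈ −$494.9 billion.
Net ΔY = k(ΔG − c·ΔT) = (+$199.84 billion) / 0.5904 ≈ +$338 billion.

+$338 billion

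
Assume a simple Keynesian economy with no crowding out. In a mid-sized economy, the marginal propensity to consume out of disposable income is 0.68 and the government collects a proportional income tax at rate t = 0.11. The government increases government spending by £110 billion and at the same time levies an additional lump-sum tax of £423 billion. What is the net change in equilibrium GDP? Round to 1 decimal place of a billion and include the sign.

Expenditure multiplier = 1/(1 − c(1−t)) = 1/(1 − 0.68×0.89) = 1/0.3948 ≈ 2.533.
ΔG contributes k·ΔG = (+£110 billion) / 0.3948 ≈ +£278.6 billion.
ΔT of +£423 billion changes first-round spending by −c·ΔT = −£287.64 billion, contributing k·(−c·ΔT) = (−£287.64 billion) / 0.3948 ≈ −£728.6 billion.
Net ΔY = k(ΔG − c·ΔT) = (−£177.64 billion) / 0.3948 ≈ −£449.9 billion.

−£449.9 billion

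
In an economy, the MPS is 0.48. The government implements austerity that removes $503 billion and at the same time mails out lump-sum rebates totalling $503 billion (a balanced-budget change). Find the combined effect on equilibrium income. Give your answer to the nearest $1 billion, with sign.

MPC = 1 − MPS = 1 − 0.48 = 0.52.
Expenditure multiplier = 1/(1 − MPC) = 1/(1 − 0.52) = 1/0.48 ≈ 2.083.
ΔG contributes k·ΔG = (−$503 billion) / 0.48 ≈ −$1,047.9 billion.
ΔT of −$503 billion changes first-round spending by −c·ΔT = +$261.56 billion, contributing k·(−c·ΔT) = (+$261.56 billion) / 0.48 ≈ +$544.9 billion.
With ΔG = ΔT and no other leakages, the balanced-budget multiplier is 1, so ΔY = ΔG = −$503 billion.

−$503 billion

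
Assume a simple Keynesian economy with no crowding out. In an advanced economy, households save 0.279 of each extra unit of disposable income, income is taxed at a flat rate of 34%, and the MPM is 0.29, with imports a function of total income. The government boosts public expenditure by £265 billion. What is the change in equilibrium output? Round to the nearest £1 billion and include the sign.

MPC = 1 − MPS = 1 − 0.279 = 0.721.
Spending multiplier = 1/(1 − c(1−t) + m) = 1/(1 − 0.721×0.66 + 0.29) = 1/0.81414 ≈ 1.228.
ΔY = k × ΔG = (+£265 billion) / 0.81414 ≈ +£325 billion.

+£325 billion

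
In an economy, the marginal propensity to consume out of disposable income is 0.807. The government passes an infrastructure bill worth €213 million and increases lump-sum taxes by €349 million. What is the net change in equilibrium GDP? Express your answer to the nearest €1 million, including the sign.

Expenditure multiplier = 1/(1 − MPC) = 1/(1 − 0.807) = 1/0.193 ≈ 5.181.
ΔG contributes k·ΔG = (+€213 million) / 0.193 ≈ +€1,103.6 million.
ΔT of +€349 million changes first-round spending by −c·ΔT = −€281.643 million, contributing k·(−c·ΔT) = (−€281.643 million) / 0.193 ≈ −€1,459.3 million.
Net ΔY = k(ΔG − c·ΔT) = (−€68.643 million) / 0.193 ≈ −€356 million.

−€356 million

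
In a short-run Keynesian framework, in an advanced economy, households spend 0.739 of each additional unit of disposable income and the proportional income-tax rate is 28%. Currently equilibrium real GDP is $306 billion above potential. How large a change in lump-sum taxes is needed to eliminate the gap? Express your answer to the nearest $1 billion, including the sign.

+$194 billion

Spending multiplier = 1/(1 − c(1−t)) = 1/(1 − 0.739×0.72) = 1/0.46792 ≈ 2.137.
Tax multiplier = −c·k = −0.739/0.46792 ≈ −1.579. Need ΔY = −$306 billion, so ΔT = ΔY/(−c·k) = −(−$306 billion) × 0.46792 / 0.739 ≈ +$194 billion.
The government should raise lump-sum taxes by $194 billion.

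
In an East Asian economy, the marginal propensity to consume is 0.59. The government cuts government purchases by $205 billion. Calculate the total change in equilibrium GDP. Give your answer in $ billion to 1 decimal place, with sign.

−$500.0 billion

Spending multiplier = 1/(1 − MPC) = 1/(1 − 0.59) = 1/0.41 ≈ 2.439.
ΔY = k × ΔG = (−$205 billion) / 0.41 = −$500 billion.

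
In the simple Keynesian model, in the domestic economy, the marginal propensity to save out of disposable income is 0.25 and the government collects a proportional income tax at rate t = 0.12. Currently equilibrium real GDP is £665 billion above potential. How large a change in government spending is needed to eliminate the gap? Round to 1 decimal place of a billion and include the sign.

−£226.1 billion

MPC = 1 − MPS = 1 − 0.25 = 0.75.
Spending multiplier = 1/(1 − c(1−t)) = 1/(1 − 0.75×0.88) = 1/0.34 ≈ 2.941.
Need ΔY = −£665 billion, so ΔG = ΔY/k = (−£665 billion) × 0.34 = −£226.1 billion.
The government should cut government spending by £226.1 billion.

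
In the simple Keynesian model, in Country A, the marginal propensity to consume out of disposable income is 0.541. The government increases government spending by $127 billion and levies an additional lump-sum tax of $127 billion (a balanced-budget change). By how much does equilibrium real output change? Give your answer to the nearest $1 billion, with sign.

Expenditure multiplier = 1/(1 − MPC) = 1/(1 − 0.541) = 1/0.459 ≈ 2.179.
ΔG contributes k·ΔG = (+$127 billion) / 0.459 ≈ +$276.7 billion.
ΔT of +$127 billion changes first-round spending by −c·ΔT = −$68.707 billion, contributing k·(−c·ΔT) = (−$68.707 billion) / 0.459 ≈ −$149.7 billion.
With ΔG = ΔT and no other leakages, the balanced-budget multiplier is 1, so ΔY = ΔG = +$127 billion.

+$127 billion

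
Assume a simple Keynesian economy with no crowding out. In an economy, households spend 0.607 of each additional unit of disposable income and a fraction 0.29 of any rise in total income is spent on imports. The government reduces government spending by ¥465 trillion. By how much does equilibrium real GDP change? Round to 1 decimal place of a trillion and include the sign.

−¥680.8 trillion

Spending multiplier = 1/(1 − c + m) = 1/(1 − 0.607 + 0.29) = 1/0.683 ≈ 1.464.
ΔY = k × ΔG = (−¥465 trillion) / 0.683 ≈ −¥680.8 trillion.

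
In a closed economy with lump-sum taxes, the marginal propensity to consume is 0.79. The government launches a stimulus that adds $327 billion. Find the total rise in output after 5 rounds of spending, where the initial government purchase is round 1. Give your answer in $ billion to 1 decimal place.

Round 1 adds ΔG = $327 billion; each later round is MPC = 0.79 times the previous.
After 5 rounds: 327 + 258.33 + 204.0807 + 161.223753 + 127.36676487 = ΔG·(1 − c^5)/(1 − c) = 327 × (1 − 0.3077056399)/0.21 ≈ $1,078 billion.

$1,078.0 billion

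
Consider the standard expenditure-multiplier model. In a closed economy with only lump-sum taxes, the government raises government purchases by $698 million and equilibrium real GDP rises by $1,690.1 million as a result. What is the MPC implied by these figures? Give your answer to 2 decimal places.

Implied spending multiplier k = ΔY/ΔG = 1,690.1/698 ≈ 2.4213.
Since k = 1/(1 − MPC), MPC = 1 − 1/k = 1 − ΔG/ΔY = 1 − 698/1,690.1 ≈ 0.59.

0.59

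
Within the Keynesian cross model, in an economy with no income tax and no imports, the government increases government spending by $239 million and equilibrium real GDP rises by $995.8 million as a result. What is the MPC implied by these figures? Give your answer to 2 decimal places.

Implied spending multiplier k = ΔY/ΔG = 995.8/239 ≈ 4.1665.
Since k = 1/(1 − MPC), MPC = 1 − 1/k = 1 − ΔG/ΔY = 1 − 239/995.8 ≈ 0.76.

0.76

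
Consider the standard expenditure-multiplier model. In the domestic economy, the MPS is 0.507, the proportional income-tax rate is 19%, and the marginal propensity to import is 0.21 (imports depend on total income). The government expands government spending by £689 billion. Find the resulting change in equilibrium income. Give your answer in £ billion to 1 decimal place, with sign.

+£849.9 billion

MPC = 1 − MPS = 1 − 0.507 = 0.493.
Spending multiplier = 1/(1 − c(1−t) + m) = 1/(1 − 0.493×0.81 + 0.21) = 1/0.81067 ≈ 1.234.
ΔY = k × ΔG = (+£689 billion) / 0.81067 ≈ +£849.9 billion.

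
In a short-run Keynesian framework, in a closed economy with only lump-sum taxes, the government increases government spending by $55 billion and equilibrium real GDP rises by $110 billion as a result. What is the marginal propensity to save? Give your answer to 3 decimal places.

0.500

Implied spending multiplier k = ΔY/ΔG = 110/55 = 2.
Since k = 1/(1 − MPC), MPC = 1 − 1/k = 1 − ΔG/ΔY = 1 − 55/110 = 0.500.
MPS = 1 − MPC = 0.500.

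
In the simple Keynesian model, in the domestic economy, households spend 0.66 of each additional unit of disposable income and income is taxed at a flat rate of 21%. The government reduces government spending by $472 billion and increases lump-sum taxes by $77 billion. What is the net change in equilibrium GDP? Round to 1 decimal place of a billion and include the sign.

Expenditure multiplier = 1/(1 − c(1−t)) = 1/(1 − 0.66×0.79) = 1/0.4786 ≈ 2.089.
ΔG contributes k·ΔG = (−$472 billion) / 0.4786 ≈ −$986.2 billion.
ΔT of +$77 billion changes first-round spending by −c·ΔT = −$50.82 billion, contributing k·(−c·ΔT) = (−$50.82 billion) / 0.4786 ≈ −$106.2 billion.
Net ΔY = k(ΔG − c·ΔT) = (−$522.82 billion) / 0.4786 ≈ −$1,092.4 billion.

−$1,092.4 billion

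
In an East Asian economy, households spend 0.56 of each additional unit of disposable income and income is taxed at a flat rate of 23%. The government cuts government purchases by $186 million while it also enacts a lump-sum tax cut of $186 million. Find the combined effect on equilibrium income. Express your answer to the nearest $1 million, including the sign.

Expenditure multiplier = 1/(1 − c(1−t)) = 1/(1 − 0.56×0.77) = 1/0.5688 ≈ 1.758.
ΔG contributes k·ΔG = (−$186 million) / 0.5688 ≈ −$327 million.
ΔT of −$186 million changes first-round spending by −c·ΔT = +$104.16 million, contributing k·(−c·ΔT) = (+$104.16 million) / 0.5688 ≈ +$183.1 million.
Net ΔY = k(ΔG − c·ΔT) = (−$81.84 million) / 0.5688 ≈ −$144 million.

−$144 million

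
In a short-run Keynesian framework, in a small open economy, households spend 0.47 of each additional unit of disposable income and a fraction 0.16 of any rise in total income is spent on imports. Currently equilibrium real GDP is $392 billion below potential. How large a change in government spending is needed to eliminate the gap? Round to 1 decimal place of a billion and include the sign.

Spending multiplier = 1/(1 − c + m) = 1/(1 − 0.47 + 0.16) = 1/0.69 ≈ 1.449.
Need ΔY = +$392 billion, so ΔG = ΔY/k = (+$392 billion) × 0.69 ≈ +$270.5 billion.
The government should increase government spending by $270.5 billion.

+$270.5 billion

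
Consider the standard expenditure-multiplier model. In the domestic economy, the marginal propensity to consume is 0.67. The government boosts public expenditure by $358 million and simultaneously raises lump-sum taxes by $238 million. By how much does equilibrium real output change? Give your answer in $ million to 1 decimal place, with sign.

+$601.6 million

Expenditure multiplier = 1/(1 − MPC) = 1/(1 − 0.67) = 1/0.33 ≈ 3.03.
ΔG contributes k·ΔG = (+$358 million) / 0.33 ≈ +$1,084.8 million.
ΔT of +$238 million changes first-round spending by −c·ΔT = −$159.46 million, contributing k·(−c·ΔT) = (−$159.46 million) / 0.33 ≈ −$483.2 million.
Net ΔY = k(ΔG − c·ΔT) = (+$198.54 million) / 0.33 ≈ +$601.6 million.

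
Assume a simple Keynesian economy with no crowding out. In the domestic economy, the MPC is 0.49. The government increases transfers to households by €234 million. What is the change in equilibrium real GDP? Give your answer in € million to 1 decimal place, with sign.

The transfer change shifts disposable income by +€234 million, so first-round consumption changes by c·ΔTR = 0.49 × (+€234 million) = +€114.66 million.
Expenditure multiplier = 1/(1 − MPC) = 1/(1 − 0.49) = 1/0.51 ≈ 1.961.
The transfer multiplier is c × k ≈ 0.961, so ΔY = k × (c·ΔTR) = (+€114.66 million) / 0.51 ≈ +€224.8 million.

+€224.8 million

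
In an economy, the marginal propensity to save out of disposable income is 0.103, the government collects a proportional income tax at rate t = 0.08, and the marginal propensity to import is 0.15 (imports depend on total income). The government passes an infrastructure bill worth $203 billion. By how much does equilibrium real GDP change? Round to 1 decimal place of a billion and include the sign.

MPC = 1 − MPS = 1 − 0.103 = 0.897.
Government-spending multiplier = 1/(1 − c(1−t) + m) = 1/(1 − 0.897×0.92 + 0.15) = 1/0.32476 ≈ 3.079.
ΔY = k × ΔG = (+$203 billion) / 0.32476 ≈ +$625.1 billion.

+$625.1 billion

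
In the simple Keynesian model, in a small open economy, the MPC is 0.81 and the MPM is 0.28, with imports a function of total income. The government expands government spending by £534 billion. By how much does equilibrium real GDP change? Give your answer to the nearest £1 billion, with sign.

Government-spending multiplier = 1/(1 − c + m) = 1/(1 − 0.81 + 0.28) = 1/0.47 ≈ 2.128.
ΔY = k × ΔG = (+£534 billion) / 0.47 ≈ +£1,136 billion.

+£1,136 billion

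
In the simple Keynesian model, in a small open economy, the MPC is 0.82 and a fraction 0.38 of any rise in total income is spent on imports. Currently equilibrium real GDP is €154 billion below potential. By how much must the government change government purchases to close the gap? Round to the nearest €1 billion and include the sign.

Spending multiplier = 1/(1 − c + m) = 1/(1 − 0.82 + 0.38) = 1/0.56 ≈ 1.786.
Need ΔY = +€154 billion, so ΔG = ΔY/k = (+€154 billion) × 0.56 ≈ +€86 billion.
The government should increase government purchases by €86 billion.

+€86 billion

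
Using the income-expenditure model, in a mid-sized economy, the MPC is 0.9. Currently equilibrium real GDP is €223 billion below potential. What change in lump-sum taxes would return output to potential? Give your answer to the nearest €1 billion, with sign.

−€25 billion

Spending multiplier = 1/(1 − MPC) = 1/(1 − 0.9) = 1/0.1 = 10.
Tax multiplier = −c·k = −0.9/0.1 = −9. Need ΔY = +€223 billion, so ΔT = ΔY/(−c·k) = −(+€223 billion) × 0.1 / 0.9 ≈ −€25 billion.
The government should cut lump-sum taxes by €25 billion.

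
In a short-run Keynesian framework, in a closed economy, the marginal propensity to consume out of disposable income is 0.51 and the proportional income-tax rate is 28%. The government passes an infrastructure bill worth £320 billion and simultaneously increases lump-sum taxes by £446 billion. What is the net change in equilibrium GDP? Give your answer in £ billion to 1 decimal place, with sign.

Expenditure multiplier = 1/(1 − c(1−t)) = 1/(1 − 0.51×0.72) = 1/0.6328 ≈ 1.58.
ΔG contributes k·ΔG = (+£320 billion) / 0.6328 ≈ +£505.7 billion.
ΔT of +£446 billion changes first-round spending by −c·ΔT = −£227.46 billion, contributing k·(−c·ΔT) = (−£227.46 billion) / 0.6328 ≈ −£359.5 billion.
Net ΔY = k(ΔG − c·ΔT) = (+£92.54 billion) / 0.6328 ≈ +£146.2 billion.

+£146.2 billion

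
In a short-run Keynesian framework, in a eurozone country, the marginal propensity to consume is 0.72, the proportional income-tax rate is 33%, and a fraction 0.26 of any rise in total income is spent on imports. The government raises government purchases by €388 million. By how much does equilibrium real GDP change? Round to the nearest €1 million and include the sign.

Expenditure multiplier = 1/(1 − c(1−t) + m) = 1/(1 − 0.72×0.67 + 0.26) = 1/0.7776 ≈ 1.286.
ΔY = k × ΔG = (+€388 million) / 0.7776 ≈ +€499 million.

+€499 million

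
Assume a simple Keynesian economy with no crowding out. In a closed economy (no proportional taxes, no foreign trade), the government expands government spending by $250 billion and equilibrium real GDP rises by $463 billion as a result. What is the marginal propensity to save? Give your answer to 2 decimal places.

0.54

Implied spending multiplier k = ΔY/ΔG = 463/250 = 1.852.
Since k = 1/(1 − MPC), MPC = 1 − 1/k = 1 − ΔG/ΔY = 1 − 250/463 ≈ 0.46.
MPS = 1 − MPC = 0.54.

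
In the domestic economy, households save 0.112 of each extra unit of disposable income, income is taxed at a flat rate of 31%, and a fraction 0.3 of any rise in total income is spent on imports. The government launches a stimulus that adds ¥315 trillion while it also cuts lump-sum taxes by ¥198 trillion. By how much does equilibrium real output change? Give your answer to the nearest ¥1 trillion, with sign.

+¥714 trillion

MPC = 1 − MPS = 1 − 0.112 = 0.888.
Expenditure multiplier = 1/(1 − c(1−t) + m) = 1/(1 − 0.888×0.69 + 0.3) = 1/0.68728 ≈ 1.455.
ΔG contributes k·ΔG = (+¥315 trillion) / 0.68728 ≈ +¥458.3 trillion.
ΔT of −¥198 trillion changes first-round spending by −c·ΔT = +¥175.824 trillion, contributing k·(−c·ΔT) = (+¥175.824 trillion) / 0.68728 ≈ +¥255.8 trillion.
Net ΔY = k(ΔG − c·ΔT) = (+¥490.824 trillion) / 0.68728 ≈ +¥714 trillion.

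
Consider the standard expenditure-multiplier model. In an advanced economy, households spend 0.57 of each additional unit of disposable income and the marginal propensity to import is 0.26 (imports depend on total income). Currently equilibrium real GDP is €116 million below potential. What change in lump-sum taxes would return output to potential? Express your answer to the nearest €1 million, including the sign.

−€140 million

Spending multiplier = 1/(1 − c + m) = 1/(1 − 0.57 + 0.26) = 1/0.69 ≈ 1.449.
Tax multiplier = −c·k = −0.57/0.69 ≈ −0.826. Need ΔY = +€116 million, so ΔT = ΔY/(−c·k) = −(+€116 million) × 0.69 / 0.57 ≈ −€140 million.
The government should cut lump-sum taxes by €140 million.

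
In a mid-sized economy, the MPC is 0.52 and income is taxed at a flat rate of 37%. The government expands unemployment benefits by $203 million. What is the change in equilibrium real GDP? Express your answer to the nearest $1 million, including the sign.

The transfer change shifts disposable income by +$203 million, so first-round consumption changes by c·ΔTR = 0.52 × (+$203 million) = +$105.56 million.
Expenditure multiplier = 1/(1 − c(1−t)) = 1/(1 − 0.52×0.63) = 1/0.6724 ≈ 1.487.
The transfer multiplier is c × k ≈ 0.773, so ΔY = k × (c·ΔTR) = (+$105.56 million) / 0.6724 ≈ +$157 million.

+$157 million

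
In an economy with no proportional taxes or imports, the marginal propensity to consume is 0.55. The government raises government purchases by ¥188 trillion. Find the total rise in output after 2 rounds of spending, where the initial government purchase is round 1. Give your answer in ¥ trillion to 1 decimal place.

¥291.4 trillion

Round 1 adds ΔG = ¥188 trillion; each later round is MPC = 0.55 times the previous.
After 2 rounds: 188 + 103.4 = ΔG·(1 − c^2)/(1 − c) = 188 × (1 − 0.3025)/0.45 = ¥291.4 trillion.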